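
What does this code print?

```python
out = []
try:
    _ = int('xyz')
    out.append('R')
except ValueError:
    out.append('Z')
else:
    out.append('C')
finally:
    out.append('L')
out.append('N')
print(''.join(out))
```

Execution trace: 'Z' (except ValueError) → 'L' (finally) → 'N' (after the try/except). Output: ZLN

Answer: ZLN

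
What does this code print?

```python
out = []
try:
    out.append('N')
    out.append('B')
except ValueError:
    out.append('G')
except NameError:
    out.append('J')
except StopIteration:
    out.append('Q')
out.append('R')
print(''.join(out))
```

Execution trace: 'N' (try body) → 'B' (try body, no exception) → 'R' (after the try/except). Output: NBR

Answer: NBR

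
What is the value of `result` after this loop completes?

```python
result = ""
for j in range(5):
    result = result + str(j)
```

Concatenate digits 0 to 4
`result` takes the values: "" → "0" → "01" → "012" → "0123" → "01234"

Answer: "01234"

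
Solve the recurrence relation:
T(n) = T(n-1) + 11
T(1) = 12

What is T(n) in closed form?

Unrolling: T(n) = T(1) + 11·(n-1) = 12 + 11(n-1) = 11n + 1.

Answer: T(n) = 11n + 1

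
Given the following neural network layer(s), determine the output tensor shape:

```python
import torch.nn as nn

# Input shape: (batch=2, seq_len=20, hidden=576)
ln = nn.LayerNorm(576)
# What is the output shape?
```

Input: (2, 20, 576) -> Output: (2, 20, 576)

Answer: (2, 20, 576)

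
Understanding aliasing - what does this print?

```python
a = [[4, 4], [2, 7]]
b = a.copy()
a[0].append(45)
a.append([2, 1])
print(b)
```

Key concept: shallow copy with nested lists.
Step by step:
`a = [[4, 4], [2, 7]]` → a = [[4, 4], [2, 7]]
`b = a.copy()` → b = [[4, 4], [2, 7]]
`a[0].append(45)` → a = [[4, 4, 45], [2, 7]]; b = [[4, 4, 45], [2, 7]]
`a.append([2, 1])` → a = [[4, 4, 45], [2, 7], [2, 1]]
`print(b)` → prints [[4, 4, 45], [2, 7]]

Answer: [[4, 4, 45], [2, 7]]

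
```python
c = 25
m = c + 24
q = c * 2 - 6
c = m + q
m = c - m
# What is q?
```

Trace:
`c = 25` → c = 25
`m = c + 24` → m = 49
`q = c * 2 - 6` → q = 44
`c = m + q` → c = 93
`m = c - m` → m = 44
So q = 44

Answer: 44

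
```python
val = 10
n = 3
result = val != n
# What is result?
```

Trace:
`val = 10` → val = 10
`n = 3` → n = 3
`result = val != n` → result = True
So result = True

Answer: True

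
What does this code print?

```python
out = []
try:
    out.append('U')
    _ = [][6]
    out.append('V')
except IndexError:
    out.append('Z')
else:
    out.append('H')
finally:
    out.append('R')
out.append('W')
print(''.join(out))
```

Execution trace: 'U' (try body) → 'Z' (except IndexError) → 'R' (finally) → 'W' (after the try/except). Output: UZRW

Answer: UZRW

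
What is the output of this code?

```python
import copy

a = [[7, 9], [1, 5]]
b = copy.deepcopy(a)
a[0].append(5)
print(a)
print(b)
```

Key concept: deep copy is fully independent.
Step by step:
`a = [[7, 9], [1, 5]]` → a = [[7, 9], [1, 5]]
`b = copy.deepcopy(a)` → b = [[7, 9], [1, 5]]
`a[0].append(5)` → a = [[7, 9, 5], [1, 5]]
`print(a)` → prints [[7, 9, 5], [1, 5]]
`print(b)` → prints [[7, 9], [1, 5]]

Answer:
[[7, 9, 5], [1, 5]]
[[7, 9], [1, 5]]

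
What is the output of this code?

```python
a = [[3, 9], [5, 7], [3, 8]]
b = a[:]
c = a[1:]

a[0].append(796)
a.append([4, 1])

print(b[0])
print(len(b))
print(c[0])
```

Key concept: slice with nested mutation.
Step by step:
`a = [[3, 9], [5, 7], [3, 8]]` → a = [[3, 9], [5, 7], [3, 8]]
`b = a[:]` → b = [[3, 9], [5, 7], [3, 8]]
`c = a[1:]` → c = [[5, 7], [3, 8]]
`a[0].append(796)` → a = [[3, 9, 796], [5, 7], [3, 8]]; b = [[3, 9, 796], [5, 7], [3, 8]]
`a.append([4, 1])` → a = [[3, 9, 796], [5, 7], [3, 8], [4, 1]]
`print(b[0])` → prints [3, 9, 796]
`print(len(b))` → prints 3
`print(c[0])` → prints [5, 7]

Answer:
[3, 9, 796]
3
[5, 7]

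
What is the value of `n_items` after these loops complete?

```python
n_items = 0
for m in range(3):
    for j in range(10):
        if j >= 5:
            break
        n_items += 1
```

Inner breaks at 5, outer runs 3 times
`n_items` takes the values: 0 → 1 → 2 → 3 → 4 → 5 → 6 → 7 → 8 → 9 → 10 → 11 → 12 → 13 → 14 → 15

Answer: 15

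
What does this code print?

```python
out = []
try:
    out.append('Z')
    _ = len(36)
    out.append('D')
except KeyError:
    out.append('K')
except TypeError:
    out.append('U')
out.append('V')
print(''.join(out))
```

Execution trace: 'Z' (try body) → 'U' (except TypeError) → 'V' (after the try/except). Output: ZUV

Answer: ZUV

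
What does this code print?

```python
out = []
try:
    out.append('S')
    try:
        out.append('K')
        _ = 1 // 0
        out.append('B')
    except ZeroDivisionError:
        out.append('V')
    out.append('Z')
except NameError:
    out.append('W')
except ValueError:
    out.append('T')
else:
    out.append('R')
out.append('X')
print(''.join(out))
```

Execution trace: 'S' (try body) → 'K' (inner try body) → 'V' (inner except ZeroDivisionError) → 'Z' (try body, no exception) → 'R' (else) → 'X' (after the try/except). Output: SKVZRX

Answer: SKVZRX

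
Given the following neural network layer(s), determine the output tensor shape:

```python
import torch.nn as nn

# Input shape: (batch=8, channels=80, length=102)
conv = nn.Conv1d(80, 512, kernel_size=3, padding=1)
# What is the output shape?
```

Input: (8, 80, 102) -> Output: (8, 512, 102)

Answer: (8, 512, 102)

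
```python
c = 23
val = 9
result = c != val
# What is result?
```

Trace:
`c = 23` → c = 23
`val = 9` → val = 9
`result = c != val` → result = True
So result = True

Answer: True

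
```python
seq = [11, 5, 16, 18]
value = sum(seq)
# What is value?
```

Trace:
`seq = [11, 5, 16, 18]` → seq = [11, 5, 16, 18]
`value = sum(seq)` → value = 50
So value = 50

Answer: 50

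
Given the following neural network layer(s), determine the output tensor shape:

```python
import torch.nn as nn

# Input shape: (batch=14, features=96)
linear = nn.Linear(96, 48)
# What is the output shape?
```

Input: (14, 96) -> Output: (14, 48)

Answer: (14, 48)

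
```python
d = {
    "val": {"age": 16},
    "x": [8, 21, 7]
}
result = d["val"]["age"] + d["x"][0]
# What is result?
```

Trace:
`d = { ...` → d = {'val': {'age': 16}, 'x': [8, 21, 7]}
`result = d["val"]["age"] + d["x"][0]` → result = 24
So result = 24

Answer: 24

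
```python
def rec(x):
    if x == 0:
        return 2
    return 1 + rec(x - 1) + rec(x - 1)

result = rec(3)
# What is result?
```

rec(x) = 1 + 2·rec(x-1), rec(0)=2. Closed form: (2+1)·2^3 - 1 = 23.

Answer: 23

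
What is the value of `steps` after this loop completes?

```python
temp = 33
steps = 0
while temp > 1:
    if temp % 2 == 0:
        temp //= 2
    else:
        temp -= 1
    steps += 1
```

Steps to reduce 33 to 1
`steps` takes the values: 0 → 1 → 2 → 3 → 4 → 5 → 6

Answer: 6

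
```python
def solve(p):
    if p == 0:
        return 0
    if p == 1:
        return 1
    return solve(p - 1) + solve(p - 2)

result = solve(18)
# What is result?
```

Build up from base cases: solve(0)=0, solve(1)=1, solve(2)=1, solve(3)=2, solve(4)=3, solve(5)=5, solve(6)=8, ..., solve(18)=2584

Answer: 2584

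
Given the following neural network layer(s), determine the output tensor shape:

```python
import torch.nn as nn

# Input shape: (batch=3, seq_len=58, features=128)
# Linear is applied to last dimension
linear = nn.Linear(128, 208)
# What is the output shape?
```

Input: (3, 58, 128) -> Output: (3, 58, 208)

Answer: (3, 58, 208)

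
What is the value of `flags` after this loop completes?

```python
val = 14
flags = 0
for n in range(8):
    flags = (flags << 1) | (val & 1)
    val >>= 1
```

Reverse lowest 8 bits of 14
`flags` takes the values: 0 → 1 → 3 → 7 → 14 → 28 → 56 → 112

Answer: 112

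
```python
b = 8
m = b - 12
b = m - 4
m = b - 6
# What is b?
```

Trace:
`b = 8` → b = 8
`m = b - 12` → m = -4
`b = m - 4` → b = -8
`m = b - 6` → m = -14
So b = -8

Answer: -8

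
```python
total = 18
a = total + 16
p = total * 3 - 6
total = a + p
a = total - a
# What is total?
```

Trace:
`total = 18` → total = 18
`a = total + 16` → a = 34
`p = total * 3 - 6` → p = 48
`total = a + p` → total = 82
`a = total - a` → a = 48
So total = 82

Answer: 82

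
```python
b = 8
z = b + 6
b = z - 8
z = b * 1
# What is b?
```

Trace:
`b = 8` → b = 8
`z = b + 6` → z = 14
`b = z - 8` → b = 6
`z = b * 1` → z = 6
So b = 6

Answer: 6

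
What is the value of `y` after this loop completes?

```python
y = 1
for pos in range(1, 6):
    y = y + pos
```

Start at 1, add 1 through 5
`y` takes the values: 1 → 2 → 4 → 7 → 11 → 16

Answer: 16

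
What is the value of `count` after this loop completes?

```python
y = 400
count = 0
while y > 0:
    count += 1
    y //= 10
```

Count digits by repeated division by 10
`count` takes the values: 0 → 1 → 2 → 3

Answer: 3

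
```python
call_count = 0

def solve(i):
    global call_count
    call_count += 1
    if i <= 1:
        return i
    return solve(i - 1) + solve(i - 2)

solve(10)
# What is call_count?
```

Calls(i) = 1 + Calls(i-1) + Calls(i-2); Calls(0)=Calls(1)=1. For i=10 this gives 177.

Answer: 177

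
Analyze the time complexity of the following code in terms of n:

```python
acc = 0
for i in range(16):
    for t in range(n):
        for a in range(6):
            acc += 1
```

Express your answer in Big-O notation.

Each loop level contributes: 1 × n × 1. Multiplying the contributions gives O(n).

Answer: O(n)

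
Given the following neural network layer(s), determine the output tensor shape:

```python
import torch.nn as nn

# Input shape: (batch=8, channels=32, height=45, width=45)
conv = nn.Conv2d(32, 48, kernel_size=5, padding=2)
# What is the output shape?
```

Input: (8, 32, 45, 45) -> Output: (8, 48, 45, 45)

Answer: (8, 48, 45, 45)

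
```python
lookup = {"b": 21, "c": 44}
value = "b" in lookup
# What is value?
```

Trace:
`lookup = {"b": 21, "c": 44}` → lookup = {'b': 21, 'c': 44}
`value = "b" in lookup` → value = True
So value = True

Answer: True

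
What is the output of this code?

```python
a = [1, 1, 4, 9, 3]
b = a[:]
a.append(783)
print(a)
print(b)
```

Key concept: slice [:] creates copy.
Step by step:
`a = [1, 1, 4, 9, 3]` → a = [1, 1, 4, 9, 3]
`b = a[:]` → b = [1, 1, 4, 9, 3]
`a.append(783)` → a = [1, 1, 4, 9, 3, 783]
`print(a)` → prints [1, 1, 4, 9, 3, 783]
`print(b)` → prints [1, 1, 4, 9, 3]

Answer:
[1, 1, 4, 9, 3, 783]
[1, 1, 4, 9, 3]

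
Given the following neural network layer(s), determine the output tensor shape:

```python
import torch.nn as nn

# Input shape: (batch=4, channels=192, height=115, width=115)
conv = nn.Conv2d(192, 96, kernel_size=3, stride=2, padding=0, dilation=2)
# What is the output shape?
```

Input: (4, 192, 115, 115) -> Output: (4, 96, 56, 56)

Answer: (4, 96, 56, 56)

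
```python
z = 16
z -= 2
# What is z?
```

Trace:
`z = 16` → z = 16
`z -= 2` → z = 14
So z = 14

Answer: 14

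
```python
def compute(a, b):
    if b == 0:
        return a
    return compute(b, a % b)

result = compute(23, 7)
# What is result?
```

compute(23, 7) -> compute(7, 2) -> compute(2, 1) -> compute(1, 0) -> 1

Answer: 1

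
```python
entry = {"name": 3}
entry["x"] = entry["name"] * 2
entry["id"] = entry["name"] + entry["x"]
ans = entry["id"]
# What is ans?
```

Trace:
`entry = {"name": 3}` → entry = {'name': 3}
`entry["x"] = entry["name"] * 2` → entry = {'name': 3, 'x': 6}
`entry["id"] = entry["name"] + entry["x"]` → entry = {'name': 3, 'x': 6, 'id': 9}
`ans = entry["id"]` → ans = 9
So ans = 9

Answer: 9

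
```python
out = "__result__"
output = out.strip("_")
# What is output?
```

Trace:
`out = "__result__"` → out = '__result__'
`output = out.strip("_")` → output = 'result'
So output = 'result'

Answer: 'result'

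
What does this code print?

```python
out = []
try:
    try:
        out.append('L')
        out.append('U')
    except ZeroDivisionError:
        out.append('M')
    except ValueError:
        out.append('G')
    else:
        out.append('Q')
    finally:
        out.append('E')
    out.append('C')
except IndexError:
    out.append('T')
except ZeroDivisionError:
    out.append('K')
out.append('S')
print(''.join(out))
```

Execution trace: 'L' (inner try body) → 'U' (inner try body, no exception) → 'Q' (inner else) → 'E' (inner finally) → 'C' (try body, no exception) → 'S' (after the try/except). Output: LUQECS

Answer: LUQECS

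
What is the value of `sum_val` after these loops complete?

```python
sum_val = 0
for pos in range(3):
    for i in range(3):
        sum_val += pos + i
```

Sum of all pos+i for pos,i in 3x3
`sum_val` takes the values: 0 → 1 → 3 → 4 → 6 → 9 → 11 → 14 → 18

Answer: 18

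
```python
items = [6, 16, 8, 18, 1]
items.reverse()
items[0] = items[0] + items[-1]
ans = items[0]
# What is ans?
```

Trace:
`items = [6, 16, 8, 18, 1]` → items = [6, 16, 8, 18, 1]
`items.reverse()` → items = [1, 18, 8, 16, 6]
`items[0] = items[0] + items[-1]` → items = [7, 18, 8, 16, 6]
`ans = items[0]` → ans = 7
So ans = 7

Answer: 7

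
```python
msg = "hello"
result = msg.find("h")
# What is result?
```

Trace:
`msg = "hello"` → msg = 'hello'
`result = msg.find("h")` → result = 0
So result = 0

Answer: 0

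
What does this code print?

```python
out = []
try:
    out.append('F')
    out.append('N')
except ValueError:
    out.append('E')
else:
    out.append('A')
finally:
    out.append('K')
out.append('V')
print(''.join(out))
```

Execution trace: 'F' (try body) → 'N' (try body, no exception) → 'A' (else) → 'K' (finally) → 'V' (after the try/except). Output: FNAKV

Answer: FNAKV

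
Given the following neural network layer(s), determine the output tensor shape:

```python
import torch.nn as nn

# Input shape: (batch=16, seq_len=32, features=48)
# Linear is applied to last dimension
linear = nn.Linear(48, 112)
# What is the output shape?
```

Input: (16, 32, 48) -> Output: (16, 32, 112)

Answer: (16, 32, 112)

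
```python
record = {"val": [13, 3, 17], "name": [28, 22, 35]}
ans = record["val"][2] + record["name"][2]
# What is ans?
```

Trace:
`record = {"val": [13, 3, 17], "name": [28, 22, 35]}` → record = {'val': [13, 3, 17], 'name': [28, 22, 35]}
`ans = record["val"][2] + record["name"][2]` → ans = 52
So ans = 52

Answer: 52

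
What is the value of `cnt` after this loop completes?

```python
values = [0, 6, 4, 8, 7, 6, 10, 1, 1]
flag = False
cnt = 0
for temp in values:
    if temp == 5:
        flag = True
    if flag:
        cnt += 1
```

Count elements after first 5 in [0, 6, 4, 8, 7, 6, 10, 1, 1]
`cnt` takes the values: 0

Answer: 0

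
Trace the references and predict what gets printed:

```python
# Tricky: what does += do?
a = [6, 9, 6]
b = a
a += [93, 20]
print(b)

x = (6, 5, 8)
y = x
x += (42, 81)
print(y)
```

Key concept: += behavior differs for mutable vs immutable.
Step by step:
`a = [6, 9, 6]` → a = [6, 9, 6]
`b = a` → b = [6, 9, 6] (same object as a)
`a += [93, 20]` → a = [6, 9, 6, 93, 20] (same object as b); b = [6, 9, 6, 93, 20] (same object as a)
`print(b)` → prints [6, 9, 6, 93, 20]
`x = (6, 5, 8)` → x = (6, 5, 8)
`y = x` → y = (6, 5, 8)
`x += (42, 81)` → x = (6, 5, 8, 42, 81)
`print(y)` → prints (6, 5, 8)

Answer:
[6, 9, 6, 93, 20]
(6, 5, 8)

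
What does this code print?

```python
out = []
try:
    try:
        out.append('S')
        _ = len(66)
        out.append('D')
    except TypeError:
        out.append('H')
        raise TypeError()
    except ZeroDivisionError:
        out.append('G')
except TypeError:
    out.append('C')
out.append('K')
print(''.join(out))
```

Execution trace: 'S' (inner try body) → 'H' (inner except TypeError) → 'C' (outer except TypeError) → 'K' (after the try/except). Output: SHCK

Answer: SHCK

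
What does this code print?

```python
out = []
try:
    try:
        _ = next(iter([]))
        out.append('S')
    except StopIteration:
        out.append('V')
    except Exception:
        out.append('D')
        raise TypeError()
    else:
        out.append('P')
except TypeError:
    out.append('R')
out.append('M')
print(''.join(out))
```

Execution trace: 'V' (inner except StopIteration) → 'M' (after the try/except). Output: VM

Answer: VM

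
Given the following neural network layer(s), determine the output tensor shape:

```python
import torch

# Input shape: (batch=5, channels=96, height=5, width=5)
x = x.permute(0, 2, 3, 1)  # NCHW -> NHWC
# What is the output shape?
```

Input: (5, 96, 5, 5) -> Output: (5, 5, 5, 96)

Answer: (5, 5, 5, 96)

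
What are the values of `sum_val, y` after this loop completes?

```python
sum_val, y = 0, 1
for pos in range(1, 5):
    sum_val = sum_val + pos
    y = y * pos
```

Sum and factorial of 1 to 4
`sum_val, y` takes the values: (0, 1) → (1, 1) → (3, 1) → (3, 2) → (6, 2) → (6, 6) → (10, 6) → (10, 24)

Answer: 10, 24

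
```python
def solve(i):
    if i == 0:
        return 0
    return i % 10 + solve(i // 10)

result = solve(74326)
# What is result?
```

Sum of digits of 74326: 6 + 2 + 3 + 4 + 7 = 22

Answer: 22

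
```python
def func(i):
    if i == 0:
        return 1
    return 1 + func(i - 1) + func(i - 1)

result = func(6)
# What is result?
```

func(i) = 1 + 2·func(i-1), func(0)=1. Closed form: (1+1)·2^6 - 1 = 127.

Answer: 127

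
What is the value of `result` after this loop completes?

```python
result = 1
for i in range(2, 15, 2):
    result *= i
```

Product of even numbers 2 to 14
`result` takes the values: 1 → 2 → 8 → 48 → 384 → 3840 → 46080 → 645120

Answer: 645120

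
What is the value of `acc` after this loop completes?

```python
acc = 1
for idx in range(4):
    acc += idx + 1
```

Start at 1, add 1 to 4 = 11
`acc` takes the values: 1 → 2 → 4 → 7 → 11

Answer: 11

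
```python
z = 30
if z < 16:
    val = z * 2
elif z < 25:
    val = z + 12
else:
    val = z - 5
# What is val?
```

Trace:
`z = 30` → z = 30
`if z < 16: ...` → z < 16 is False, z < 25 is False, take else branch → val = 25
So val = 25

Answer: 25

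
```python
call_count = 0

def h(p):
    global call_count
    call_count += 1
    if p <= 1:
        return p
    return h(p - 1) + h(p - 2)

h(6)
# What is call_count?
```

Calls(p) = 1 + Calls(p-1) + Calls(p-2); Calls(0)=Calls(1)=1. For p=6 this gives 25.

Answer: 25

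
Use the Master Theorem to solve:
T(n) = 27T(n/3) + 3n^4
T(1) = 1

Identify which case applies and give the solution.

a=27, b=3, f(n)=3n^4. log_3(27) = 3. Since c=4 > 3 and the regularity condition holds (27(n/3)^4 = (27/3^4)n^4 with 27/3^4 < 1), Case 3 applies: T(n) = Θ(f(n)) = O(n^4).

Answer: O(n^4) - Case 3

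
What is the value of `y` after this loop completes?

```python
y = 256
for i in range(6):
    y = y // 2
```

Halve 6 times: 256 // 2^6 = 4
`y` takes the values: 256 → 128 → 64 → 32 → 16 → 8 → 4

Answer: 4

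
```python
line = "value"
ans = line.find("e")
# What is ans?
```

Trace:
`line = "value"` → line = 'value'
`ans = line.find("e")` → ans = 4
So ans = 4

Answer: 4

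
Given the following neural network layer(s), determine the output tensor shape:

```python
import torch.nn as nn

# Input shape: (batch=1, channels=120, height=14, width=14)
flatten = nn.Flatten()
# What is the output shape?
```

Input: (1, 120, 14, 14) -> Output: (1, 23520)

Answer: (1, 23520)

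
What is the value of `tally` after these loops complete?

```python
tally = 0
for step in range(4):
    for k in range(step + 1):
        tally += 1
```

Triangle: 1 + 2 + ... + 4
`tally` takes the values: 0 → 1 → 2 → 3 → 4 → 5 → 6 → 7 → 8 → 9 → 10

Answer: 10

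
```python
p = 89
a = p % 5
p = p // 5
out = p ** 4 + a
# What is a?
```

Trace:
`p = 89` → p = 89
`a = p % 5` → a = 4
`p = p // 5` → p = 17
`out = p ** 4 + a` → out = 83525
So a = 4

Answer: 4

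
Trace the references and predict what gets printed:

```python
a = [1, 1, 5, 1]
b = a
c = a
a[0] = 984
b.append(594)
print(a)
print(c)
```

Key concept: multiple aliases.
Step by step:
`a = [1, 1, 5, 1]` → a = [1, 1, 5, 1]
`b = a` → b = [1, 1, 5, 1] (same object as a)
`c = a` → c = [1, 1, 5, 1] (same object as a, b)
`a[0] = 984` → a = [984, 1, 5, 1] (same object as b, c); b = [984, 1, 5, 1] (same object as a, c); c = [984, 1, 5, 1] (same object as a, b)
`b.append(594)` → a = [984, 1, 5, 1, 594] (same object as b, c); b = [984, 1, 5, 1, 594] (same object as a, c); c = [984, 1, 5, 1, 594] (same object as a, b)
`print(a)` → prints [984, 1, 5, 1, 594]
`print(c)` → prints [984, 1, 5, 1, 594]

Answer:
[984, 1, 5, 1, 594]
[984, 1, 5, 1, 594]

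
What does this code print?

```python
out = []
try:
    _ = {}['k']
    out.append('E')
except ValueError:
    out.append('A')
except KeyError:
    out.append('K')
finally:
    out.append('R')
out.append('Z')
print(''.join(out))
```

Execution trace: 'K' (except KeyError) → 'R' (finally) → 'Z' (after the try/except). Output: KRZ

Answer: KRZ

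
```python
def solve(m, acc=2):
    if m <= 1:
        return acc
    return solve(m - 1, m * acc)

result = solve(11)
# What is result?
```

Accumulator trace (n, acc): (11, 2) -> (10, 22) -> (9, 220) -> (8, 1980) -> (7, 15840) -> (6, 110880) -> (5, 665280) -> (4, 3326400) -> (3, 13305600) -> (2, 39916800) -> (1, 79833600) -> return 79833600

Answer: 79833600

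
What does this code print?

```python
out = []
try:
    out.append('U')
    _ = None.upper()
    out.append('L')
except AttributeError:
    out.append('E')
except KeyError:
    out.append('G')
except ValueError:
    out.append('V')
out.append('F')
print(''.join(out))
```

Execution trace: 'U' (try body) → 'E' (except AttributeError) → 'F' (after the try/except). Output: UEF

Answer: UEF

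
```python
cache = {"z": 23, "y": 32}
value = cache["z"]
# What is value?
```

Trace:
`cache = {"z": 23, "y": 32}` → cache = {'z': 23, 'y': 32}
`value = cache["z"]` → value = 23
So value = 23

Answer: 23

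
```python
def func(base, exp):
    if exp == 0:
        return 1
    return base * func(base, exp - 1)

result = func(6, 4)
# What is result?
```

func(6, 4) = 6 * 6 * 6 * 6 = 1296

Answer: 1296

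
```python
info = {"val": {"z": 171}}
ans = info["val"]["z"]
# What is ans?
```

Trace:
`info = {"val": {"z": 171}}` → info = {'val': {'z': 171}}
`ans = info["val"]["z"]` → ans = 171
So ans = 171

Answer: 171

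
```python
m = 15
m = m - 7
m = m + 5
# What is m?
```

Trace:
`m = 15` → m = 15
`m = m - 7` → m = 8
`m = m + 5` → m = 13
So m = 13

Answer: 13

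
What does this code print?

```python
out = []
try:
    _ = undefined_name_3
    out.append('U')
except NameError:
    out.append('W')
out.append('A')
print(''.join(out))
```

Execution trace: 'W' (except NameError) → 'A' (after the try/except). Output: WA

Answer: WA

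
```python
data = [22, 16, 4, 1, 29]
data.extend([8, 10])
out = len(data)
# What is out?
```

Trace:
`data = [22, 16, 4, 1, 29]` → data = [22, 16, 4, 1, 29]
`data.extend([8, 10])` → data = [22, 16, 4, 1, 29, 8, 10]
`out = len(data)` → out = 7
So out = 7

Answer: 7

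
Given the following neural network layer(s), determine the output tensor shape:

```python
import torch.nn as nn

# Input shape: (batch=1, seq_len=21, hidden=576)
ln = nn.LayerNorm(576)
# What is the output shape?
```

Input: (1, 21, 576) -> Output: (1, 21, 576)

Answer: (1, 21, 576)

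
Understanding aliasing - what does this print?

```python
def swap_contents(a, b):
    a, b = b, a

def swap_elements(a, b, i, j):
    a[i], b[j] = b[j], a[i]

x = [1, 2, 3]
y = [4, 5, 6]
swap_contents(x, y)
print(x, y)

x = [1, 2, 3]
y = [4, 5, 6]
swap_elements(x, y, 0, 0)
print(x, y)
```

Key concept: parameter rebinding vs mutation.
Step by step:
`x = [1, 2, 3]` → x = [1, 2, 3]
`y = [4, 5, 6]` → y = [4, 5, 6]
`swap_contents(x, y)` → no visible change to tracked variables
`print(x, y)` → prints [1, 2, 3] [4, 5, 6]
`x = [1, 2, 3]` → x = [1, 2, 3]
`y = [4, 5, 6]` → y = [4, 5, 6]
`swap_elements(x, y, 0, 0)` → x = [4, 2, 3]; y = [1, 5, 6]
`print(x, y)` → prints [4, 2, 3] [1, 5, 6]

Answer:
[1, 2, 3] [4, 5, 6]
[4, 2, 3] [1, 5, 6]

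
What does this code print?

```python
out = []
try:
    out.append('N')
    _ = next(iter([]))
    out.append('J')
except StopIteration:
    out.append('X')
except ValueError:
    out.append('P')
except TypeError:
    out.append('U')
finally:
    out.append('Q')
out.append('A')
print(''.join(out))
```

Execution trace: 'N' (try body) → 'X' (except StopIteration) → 'Q' (finally) → 'A' (after the try/except). Output: NXQA

Answer: NXQA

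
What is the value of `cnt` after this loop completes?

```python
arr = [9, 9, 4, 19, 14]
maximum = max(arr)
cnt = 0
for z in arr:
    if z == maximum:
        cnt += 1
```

Count of max value 19 in [9, 9, 4, 19, 14]
`cnt` takes the values: 0 → 1

Answer: 1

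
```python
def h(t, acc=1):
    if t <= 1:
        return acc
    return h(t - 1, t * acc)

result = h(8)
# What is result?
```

Accumulator trace (n, acc): (8, 1) -> (7, 8) -> (6, 56) -> (5, 336) -> (4, 1680) -> (3, 6720) -> (2, 20160) -> (1, 40320) -> return 40320

Answer: 40320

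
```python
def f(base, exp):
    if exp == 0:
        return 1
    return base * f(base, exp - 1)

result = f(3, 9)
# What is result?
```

f(3, 9) = 3 * 3 * 3 * 3 * 3 * 3 * 3 * 3 * 3 = 19683

Answer: 19683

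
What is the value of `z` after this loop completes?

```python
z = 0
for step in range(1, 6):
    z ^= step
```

XOR of 1 to 5
`z` takes the values: 0 → 1 → 3 → 0 → 4 → 1

Answer: 1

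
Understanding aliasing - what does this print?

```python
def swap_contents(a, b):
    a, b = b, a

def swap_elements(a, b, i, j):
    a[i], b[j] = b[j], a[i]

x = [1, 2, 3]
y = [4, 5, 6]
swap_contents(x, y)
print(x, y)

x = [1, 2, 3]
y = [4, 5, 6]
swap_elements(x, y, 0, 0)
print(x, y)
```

Key concept: parameter rebinding vs mutation.
Step by step:
`x = [1, 2, 3]` → x = [1, 2, 3]
`y = [4, 5, 6]` → y = [4, 5, 6]
`swap_contents(x, y)` → no visible change to tracked variables
`print(x, y)` → prints [1, 2, 3] [4, 5, 6]
`x = [1, 2, 3]` → x = [1, 2, 3]
`y = [4, 5, 6]` → y = [4, 5, 6]
`swap_elements(x, y, 0, 0)` → x = [4, 2, 3]; y = [1, 5, 6]
`print(x, y)` → prints [4, 2, 3] [1, 5, 6]

Answer:
[1, 2, 3] [4, 5, 6]
[4, 2, 3] [1, 5, 6]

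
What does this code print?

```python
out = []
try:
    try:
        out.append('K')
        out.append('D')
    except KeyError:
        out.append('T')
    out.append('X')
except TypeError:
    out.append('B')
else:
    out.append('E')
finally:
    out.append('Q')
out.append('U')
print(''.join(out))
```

Execution trace: 'K' (inner try body) → 'D' (inner try body, no exception) → 'X' (try body, no exception) → 'E' (else) → 'Q' (finally) → 'U' (after the try/except). Output: KDXEQU

Answer: KDXEQU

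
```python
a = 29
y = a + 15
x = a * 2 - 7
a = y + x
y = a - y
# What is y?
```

Trace:
`a = 29` → a = 29
`y = a + 15` → y = 44
`x = a * 2 - 7` → x = 51
`a = y + x` → a = 95
`y = a - y` → y = 51
So y = 51

Answer: 51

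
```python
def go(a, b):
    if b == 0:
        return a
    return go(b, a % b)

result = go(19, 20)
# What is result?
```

go(19, 20) -> go(20, 19) -> go(19, 1) -> go(1, 0) -> 1

Answer: 1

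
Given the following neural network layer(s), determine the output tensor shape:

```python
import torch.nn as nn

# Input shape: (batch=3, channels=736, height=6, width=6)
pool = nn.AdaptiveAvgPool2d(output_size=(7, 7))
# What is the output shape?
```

Input: (3, 736, 6, 6) -> Output: (3, 736, 7, 7)

Answer: (3, 736, 7, 7)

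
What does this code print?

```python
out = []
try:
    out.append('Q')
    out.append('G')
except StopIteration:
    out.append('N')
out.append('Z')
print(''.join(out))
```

Execution trace: 'Q' (try body) → 'G' (try body, no exception) → 'Z' (after the try/except). Output: QGZ

Answer: QGZ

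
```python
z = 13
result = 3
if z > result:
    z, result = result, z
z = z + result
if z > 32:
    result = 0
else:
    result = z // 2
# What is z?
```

Trace:
`z = 13` → z = 13
`result = 3` → result = 3
`if z > result: ...` → z > result is True → z = 3; result = 13
`z = z + result` → z = 16
`if z > 32: ...` → z > 32 is False, take else branch → result = 8
So z = 16

Answer: 16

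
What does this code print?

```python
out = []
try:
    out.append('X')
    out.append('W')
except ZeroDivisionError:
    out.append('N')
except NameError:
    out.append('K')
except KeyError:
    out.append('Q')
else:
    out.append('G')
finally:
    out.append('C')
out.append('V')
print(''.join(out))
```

Execution trace: 'X' (try body) → 'W' (try body, no exception) → 'G' (else) → 'C' (finally) → 'V' (after the try/except). Output: XWGCV

Answer: XWGCV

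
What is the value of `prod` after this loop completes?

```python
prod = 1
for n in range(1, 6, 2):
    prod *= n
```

Product of 1, 3, 5, ... up to 5
`prod` takes the values: 1 → 3 → 15

Answer: 15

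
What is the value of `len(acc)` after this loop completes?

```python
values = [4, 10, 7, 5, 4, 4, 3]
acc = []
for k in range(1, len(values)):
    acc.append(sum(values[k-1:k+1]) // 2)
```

Number of 2-element averages
`acc` takes the values: [] → [7] → [7, 8] → [7, 8, 6] → [7, 8, 6, 4] → [7, 8, 6, 4, 4] → [7, 8, 6, 4, 4, 3]
So `len(acc)` = 6

Answer: 6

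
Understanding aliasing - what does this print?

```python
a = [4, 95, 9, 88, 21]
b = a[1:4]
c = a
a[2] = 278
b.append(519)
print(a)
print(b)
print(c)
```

Key concept: slice vs alias.
Step by step:
`a = [4, 95, 9, 88, 21]` → a = [4, 95, 9, 88, 21]
`b = a[1:4]` → b = [95, 9, 88]
`c = a` → c = [4, 95, 9, 88, 21] (same object as a)
`a[2] = 278` → a = [4, 95, 278, 88, 21] (same object as c); c = [4, 95, 278, 88, 21] (same object as a)
`b.append(519)` → b = [95, 9, 88, 519]
`print(a)` → prints [4, 95, 278, 88, 21]
`print(b)` → prints [95, 9, 88, 519]
`print(c)` → prints [4, 95, 278, 88, 21]

Answer:
[4, 95, 278, 88, 21]
[95, 9, 88, 519]
[4, 95, 278, 88, 21]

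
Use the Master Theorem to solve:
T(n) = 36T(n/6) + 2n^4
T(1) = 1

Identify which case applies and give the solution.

a=36, b=6, f(n)=2n^4. log_6(36) = 2. Since c=4 > 2 and the regularity condition holds (36(n/6)^4 = (36/6^4)n^4 with 36/6^4 < 1), Case 3 applies: T(n) = Θ(f(n)) = O(n^4).

Answer: O(n^4) - Case 3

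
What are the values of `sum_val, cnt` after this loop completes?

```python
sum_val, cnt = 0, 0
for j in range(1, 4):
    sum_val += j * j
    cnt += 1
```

Sum of squares and count
`sum_val, cnt` takes the values: (0, 0) → (1, 0) → (1, 1) → (5, 1) → (5, 2) → (14, 2) → (14, 3)

Answer: 14, 3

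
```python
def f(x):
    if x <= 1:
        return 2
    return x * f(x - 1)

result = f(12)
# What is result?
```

f(12) = 12 * 11 * 10 * 9 * 8 * 7 * 6 * 5 * 4 * 3 * 2 * 2 = 958003200

Answer: 958003200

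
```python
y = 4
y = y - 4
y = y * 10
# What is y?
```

Trace:
`y = 4` → y = 4
`y = y - 4` → y = 0
`y = y * 10` → y = 0
So y = 0

Answer: 0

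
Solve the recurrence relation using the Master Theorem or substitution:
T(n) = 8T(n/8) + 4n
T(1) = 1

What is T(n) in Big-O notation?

By Master Theorem: a=8, b=8, f(n)=4n. Since log_8(8) = 1 and f(n) = Θ(n^1), Case 2 applies. T(n) = O(n log n).

Answer: O(n log n)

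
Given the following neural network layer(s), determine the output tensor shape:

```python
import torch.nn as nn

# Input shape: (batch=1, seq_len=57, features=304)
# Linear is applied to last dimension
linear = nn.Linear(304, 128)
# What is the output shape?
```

Input: (1, 57, 304) -> Output: (1, 57, 128)

Answer: (1, 57, 128)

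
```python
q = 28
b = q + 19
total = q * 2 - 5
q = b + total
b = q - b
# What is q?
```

Trace:
`q = 28` → q = 28
`b = q + 19` → b = 47
`total = q * 2 - 5` → total = 51
`q = b + total` → q = 98
`b = q - b` → b = 51
So q = 98

Answer: 98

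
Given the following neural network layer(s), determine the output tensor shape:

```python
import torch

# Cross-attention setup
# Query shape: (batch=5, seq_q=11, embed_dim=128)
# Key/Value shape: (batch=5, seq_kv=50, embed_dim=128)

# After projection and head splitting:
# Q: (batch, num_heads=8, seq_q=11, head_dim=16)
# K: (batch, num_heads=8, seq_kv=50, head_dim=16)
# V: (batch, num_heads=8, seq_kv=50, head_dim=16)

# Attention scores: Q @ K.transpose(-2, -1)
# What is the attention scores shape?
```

Input: (5, 11, 128) -> Output: (5, 8, 11, 50)

Answer: (5, 8, 11, 50)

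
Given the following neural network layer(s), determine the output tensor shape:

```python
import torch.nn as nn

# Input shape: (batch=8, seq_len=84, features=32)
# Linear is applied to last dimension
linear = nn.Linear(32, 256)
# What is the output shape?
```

Input: (8, 84, 32) -> Output: (8, 84, 256)

Answer: (8, 84, 256)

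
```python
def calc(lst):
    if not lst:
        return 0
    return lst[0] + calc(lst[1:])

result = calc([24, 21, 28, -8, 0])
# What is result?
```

24 + 21 + 28 + (-8) + 0 + 0 = 65

Answer: 65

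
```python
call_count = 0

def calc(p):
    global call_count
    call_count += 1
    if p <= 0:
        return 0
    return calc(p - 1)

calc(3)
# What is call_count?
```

Linear recursion stepping by 1: 4 calls from p=3 down to ≤0.

Answer: 4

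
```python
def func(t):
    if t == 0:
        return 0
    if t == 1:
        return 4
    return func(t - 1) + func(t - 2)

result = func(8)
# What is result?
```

Build up from base cases: func(0)=0, func(1)=4, func(2)=4, func(3)=8, func(4)=12, func(5)=20, func(6)=32, ..., func(8)=84

Answer: 84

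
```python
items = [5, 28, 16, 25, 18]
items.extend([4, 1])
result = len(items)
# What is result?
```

Trace:
`items = [5, 28, 16, 25, 18]` → items = [5, 28, 16, 25, 18]
`items.extend([4, 1])` → items = [5, 28, 16, 25, 18, 4, 1]
`result = len(items)` → result = 7
So result = 7

Answer: 7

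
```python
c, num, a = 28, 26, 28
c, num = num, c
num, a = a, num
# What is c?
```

Trace:
`c, num, a = 28, 26, 28` → c = 28; num = 26; a = 28
`c, num = num, c` → c = 26; num = 28
`num, a = a, num` → num = 28; a = 28
So c = 26

Answer: 26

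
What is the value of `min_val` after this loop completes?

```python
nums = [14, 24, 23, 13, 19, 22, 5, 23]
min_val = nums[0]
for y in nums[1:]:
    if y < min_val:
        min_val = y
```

Minimum of [14, 24, 23, 13, 19, 22, 5, 23]
`min_val` takes the values: 14 → 13 → 5

Answer: 5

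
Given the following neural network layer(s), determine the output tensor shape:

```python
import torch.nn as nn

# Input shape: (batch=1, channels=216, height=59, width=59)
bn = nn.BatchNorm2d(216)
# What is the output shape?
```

Input: (1, 216, 59, 59) -> Output: (1, 216, 59, 59)

Answer: (1, 216, 59, 59)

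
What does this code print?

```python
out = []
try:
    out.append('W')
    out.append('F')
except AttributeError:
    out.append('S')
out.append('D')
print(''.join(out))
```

Execution trace: 'W' (try body) → 'F' (try body, no exception) → 'D' (after the try/except). Output: WFD

Answer: WFD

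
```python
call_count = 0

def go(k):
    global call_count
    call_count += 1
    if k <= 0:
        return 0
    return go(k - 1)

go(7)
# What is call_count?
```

Linear recursion stepping by 1: 8 calls from k=7 down to ≤0.

Answer: 8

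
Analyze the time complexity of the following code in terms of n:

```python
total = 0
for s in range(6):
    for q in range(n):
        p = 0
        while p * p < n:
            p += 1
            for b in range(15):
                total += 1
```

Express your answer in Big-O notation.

Each loop level contributes: 1 × n × √n × 1. Multiplying the contributions gives O(n√n).

Answer: O(n√n)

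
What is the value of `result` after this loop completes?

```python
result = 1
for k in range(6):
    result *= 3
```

3^6 = 729
`result` takes the values: 1 → 3 → 9 → 27 → 81 → 243 → 729

Answer: 729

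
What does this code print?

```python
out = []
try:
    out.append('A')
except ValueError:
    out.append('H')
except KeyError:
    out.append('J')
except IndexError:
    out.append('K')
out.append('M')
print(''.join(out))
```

Execution trace: 'A' (try body, no exception) → 'M' (after the try/except). Output: AM

Answer: AM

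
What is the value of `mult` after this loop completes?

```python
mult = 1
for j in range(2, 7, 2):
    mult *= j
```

Product of even numbers 2 to 6
`mult` takes the values: 1 → 2 → 8 → 48

Answer: 48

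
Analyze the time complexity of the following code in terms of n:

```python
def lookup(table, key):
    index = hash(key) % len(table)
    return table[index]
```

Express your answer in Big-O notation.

This is Hash table lookup (average case). Time complexity: O(1).

Answer: O(1)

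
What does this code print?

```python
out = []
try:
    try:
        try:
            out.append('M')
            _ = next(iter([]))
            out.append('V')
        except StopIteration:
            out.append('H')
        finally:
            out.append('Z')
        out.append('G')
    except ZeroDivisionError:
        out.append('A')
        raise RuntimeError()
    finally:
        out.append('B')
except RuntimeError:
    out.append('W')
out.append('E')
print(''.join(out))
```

Execution trace: 'M' (inner try body) → 'H' (inner except StopIteration) → 'Z' (inner finally) → 'G' (try body, no exception) → 'B' (finally) → 'E' (after the try/except). Output: MHZGBE

Answer: MHZGBE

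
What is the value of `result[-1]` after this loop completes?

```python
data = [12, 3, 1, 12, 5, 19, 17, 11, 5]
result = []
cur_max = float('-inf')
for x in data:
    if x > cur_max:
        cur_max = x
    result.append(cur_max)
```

Running max ends at 19
`result` takes the values: [] → [12] → [12, 12] → [12, 12, 12] → [12, 12, 12, 12] → [12, 12, 12, 12, 12] → [12, 12, 12, 12, 12, 19] → [12, 12, 12, 12, 12, 19, 19] → [12, 12, 12, 12, 12, 19, 19, 19] → [12, 12, 12, 12, 12, 19, 19, 19, 19]
So `result[-1]` = 19

Answer: 19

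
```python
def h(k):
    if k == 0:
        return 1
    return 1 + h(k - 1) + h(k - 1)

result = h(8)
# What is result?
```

h(k) = 1 + 2·h(k-1), h(0)=1. Closed form: (1+1)·2^8 - 1 = 511.

Answer: 511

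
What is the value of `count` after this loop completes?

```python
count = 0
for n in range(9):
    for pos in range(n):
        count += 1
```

Triangle number: 0+1+2+...+8
`count` takes the values: 0 → 1 → 2 → 3 → 4 → 5 → 6 → 7 → 8 → 9 → 10 → 11 → 12 → 13 → 14 → 15 → 16 → 17 → 18 → 19 → 20 → 21 → 22 → 23 → 24 → 25 → 26 → 27 → 28 → 29 → 30 → 31 → 32 → 33 → 34 → 35 → 36

Answer: 36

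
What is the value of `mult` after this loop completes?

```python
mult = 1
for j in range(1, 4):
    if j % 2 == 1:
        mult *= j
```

Product of odd numbers 1 to 3
`mult` takes the values: 1 → 3

Answer: 3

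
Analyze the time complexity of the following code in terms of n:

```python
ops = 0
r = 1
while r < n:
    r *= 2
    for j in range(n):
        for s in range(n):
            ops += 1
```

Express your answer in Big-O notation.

Each loop level contributes: log n × n × n. Multiplying the contributions gives O(n^2 log n).

Answer: O(n^2 log n)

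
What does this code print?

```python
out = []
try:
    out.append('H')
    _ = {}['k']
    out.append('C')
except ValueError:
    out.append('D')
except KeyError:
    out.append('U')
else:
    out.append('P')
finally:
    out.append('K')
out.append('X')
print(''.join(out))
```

Execution trace: 'H' (try body) → 'U' (except KeyError) → 'K' (finally) → 'X' (after the try/except). Output: HUKX

Answer: HUKX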